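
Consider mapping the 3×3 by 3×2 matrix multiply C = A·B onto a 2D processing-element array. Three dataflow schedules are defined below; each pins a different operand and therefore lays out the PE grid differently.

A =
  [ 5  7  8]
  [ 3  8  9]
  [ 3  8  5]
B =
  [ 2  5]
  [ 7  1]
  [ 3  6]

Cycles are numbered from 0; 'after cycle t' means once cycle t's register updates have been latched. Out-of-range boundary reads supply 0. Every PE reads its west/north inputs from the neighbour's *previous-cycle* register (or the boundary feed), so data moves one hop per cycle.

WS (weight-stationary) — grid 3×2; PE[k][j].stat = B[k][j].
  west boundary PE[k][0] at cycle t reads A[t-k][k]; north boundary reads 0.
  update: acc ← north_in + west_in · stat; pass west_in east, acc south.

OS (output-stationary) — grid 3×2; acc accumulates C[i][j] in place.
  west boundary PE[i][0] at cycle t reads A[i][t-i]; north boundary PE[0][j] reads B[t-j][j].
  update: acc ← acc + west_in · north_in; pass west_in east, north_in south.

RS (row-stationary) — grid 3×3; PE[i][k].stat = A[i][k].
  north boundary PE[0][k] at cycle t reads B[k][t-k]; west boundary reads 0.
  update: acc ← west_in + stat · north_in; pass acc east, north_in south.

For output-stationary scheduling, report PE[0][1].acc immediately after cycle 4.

OS on a 3×2 grid — tracing PE[0][1] and its feeders:
  @0  [0,0]  acc 10  |  →5  ↓2
  @0  [0,1]  acc 0  |  →0  ↓0
  @1  [0,0]  acc 59  |  →7  ↓7
  @1  [0,1]  acc 25  |  →5  ↓5
  @2  [0,0]  acc 83  |  →8  ↓3
  @2  [0,1]  acc 32  |  →7  ↓1
  @3  [0,0]  acc 83  |  →0  ↓0
  @3  [0,1]  acc 80  |  →8  ↓6
  @4  [0,0]  acc 83  |  →0  ↓0
  @4  [0,1]  acc 80  |  →0  ↓0

PE[0][1].acc = 80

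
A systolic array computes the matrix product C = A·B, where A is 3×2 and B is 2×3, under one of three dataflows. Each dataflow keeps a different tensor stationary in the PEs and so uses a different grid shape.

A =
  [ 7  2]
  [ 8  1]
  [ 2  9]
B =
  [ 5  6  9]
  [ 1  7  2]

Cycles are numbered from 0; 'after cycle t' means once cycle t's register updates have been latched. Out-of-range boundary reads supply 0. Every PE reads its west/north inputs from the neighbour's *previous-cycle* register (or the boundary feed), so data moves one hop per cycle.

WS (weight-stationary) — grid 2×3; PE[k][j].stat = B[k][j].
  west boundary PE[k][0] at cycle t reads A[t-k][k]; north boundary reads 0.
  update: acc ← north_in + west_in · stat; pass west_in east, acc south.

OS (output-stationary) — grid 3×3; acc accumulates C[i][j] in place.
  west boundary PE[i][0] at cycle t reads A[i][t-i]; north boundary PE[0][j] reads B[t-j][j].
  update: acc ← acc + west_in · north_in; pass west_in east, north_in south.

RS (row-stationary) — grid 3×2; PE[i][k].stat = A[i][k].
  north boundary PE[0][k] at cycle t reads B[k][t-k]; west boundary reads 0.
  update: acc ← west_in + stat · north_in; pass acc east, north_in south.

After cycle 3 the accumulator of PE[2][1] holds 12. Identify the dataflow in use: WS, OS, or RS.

dataflow = OS

WS (2×3): PE[2][1] does not exist.
Under OS (3×3), PE[2][1]:
  @0  [2,1]  acc 0  |  →0  ↓0
  @1  [2,1]  acc 0  |  →0  ↓0
  @2  [2,1]  acc 0  |  →0  ↓0
  @3  [2,1]  acc 12  |  →2  ↓6
Under RS (3×2), PE[2][1]:
  @0  [2,1]  acc 0  |  →0  ↓0
  @1  [2,1]  acc 0  |  →0  ↓0
  @2  [2,1]  acc 0  |  →0  ↓0
  @3  [2,1]  acc 19  |  →19  ↓1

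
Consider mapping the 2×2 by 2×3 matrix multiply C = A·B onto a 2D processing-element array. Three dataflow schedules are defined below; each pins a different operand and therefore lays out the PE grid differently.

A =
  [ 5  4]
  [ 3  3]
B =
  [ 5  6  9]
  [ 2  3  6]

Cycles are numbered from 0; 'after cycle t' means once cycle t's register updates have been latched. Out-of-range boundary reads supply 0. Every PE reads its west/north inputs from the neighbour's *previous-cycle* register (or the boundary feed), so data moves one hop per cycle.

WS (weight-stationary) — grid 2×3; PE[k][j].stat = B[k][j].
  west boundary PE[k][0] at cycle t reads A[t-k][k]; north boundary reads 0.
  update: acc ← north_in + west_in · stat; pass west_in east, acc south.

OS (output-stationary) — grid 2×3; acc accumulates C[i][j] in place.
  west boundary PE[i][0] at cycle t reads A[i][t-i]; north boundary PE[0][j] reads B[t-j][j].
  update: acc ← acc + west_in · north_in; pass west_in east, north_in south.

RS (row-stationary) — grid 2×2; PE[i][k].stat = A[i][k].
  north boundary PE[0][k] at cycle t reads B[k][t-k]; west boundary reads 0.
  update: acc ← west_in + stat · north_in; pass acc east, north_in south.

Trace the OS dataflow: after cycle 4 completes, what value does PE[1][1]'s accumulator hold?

PE[1][1].acc = 27

OS (2×3). Following PE[1][1] plus its west/north inputs:
  [0] (0,1) acc=0 (h:0 v:0)
  [0] (1,0) acc=0 (h:0 v:0)
  [0] (1,1) acc=0 (h:0 v:0)
  [1] (0,1) acc=30 (h:5 v:6)
  [1] (1,0) acc=15 (h:3 v:5)
  [1] (1,1) acc=0 (h:0 v:0)
  [2] (0,1) acc=42 (h:4 v:3)
  [2] (1,0) acc=21 (h:3 v:2)
  [2] (1,1) acc=18 (h:3 v:6)
  [3] (0,1) acc=42 (h:0 v:0)
  [3] (1,0) acc=21 (h:0 v:0)
  [3] (1,1) acc=27 (h:3 v:3)
  [4] (0,1) acc=42 (h:0 v:0)
  [4] (1,0) acc=21 (h:0 v:0)
  [4] (1,1) acc=27 (h:0 v:0)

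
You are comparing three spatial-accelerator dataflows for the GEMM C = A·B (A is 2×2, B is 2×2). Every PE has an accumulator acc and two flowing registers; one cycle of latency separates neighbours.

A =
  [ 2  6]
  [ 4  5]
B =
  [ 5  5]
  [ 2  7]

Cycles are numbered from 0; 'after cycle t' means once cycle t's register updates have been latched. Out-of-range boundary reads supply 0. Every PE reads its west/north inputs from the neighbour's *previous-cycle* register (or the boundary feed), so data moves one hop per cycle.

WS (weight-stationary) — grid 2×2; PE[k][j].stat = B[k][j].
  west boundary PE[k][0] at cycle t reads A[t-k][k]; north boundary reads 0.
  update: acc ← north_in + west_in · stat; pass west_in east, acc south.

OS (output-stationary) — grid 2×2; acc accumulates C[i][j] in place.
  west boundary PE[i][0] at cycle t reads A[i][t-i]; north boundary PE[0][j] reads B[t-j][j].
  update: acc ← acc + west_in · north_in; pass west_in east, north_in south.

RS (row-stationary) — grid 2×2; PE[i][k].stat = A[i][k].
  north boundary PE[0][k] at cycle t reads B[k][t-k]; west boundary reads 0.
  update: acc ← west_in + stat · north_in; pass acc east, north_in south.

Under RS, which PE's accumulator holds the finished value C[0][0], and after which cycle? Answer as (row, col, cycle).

RS — PE[0][1] is where C[0][0] collects:
  @0  [0,1]  acc 0  |  →0  ↓0
  @1  [0,1]  acc 22  |  →22  ↓2

(row, col, cycle) = (0, 1, 1)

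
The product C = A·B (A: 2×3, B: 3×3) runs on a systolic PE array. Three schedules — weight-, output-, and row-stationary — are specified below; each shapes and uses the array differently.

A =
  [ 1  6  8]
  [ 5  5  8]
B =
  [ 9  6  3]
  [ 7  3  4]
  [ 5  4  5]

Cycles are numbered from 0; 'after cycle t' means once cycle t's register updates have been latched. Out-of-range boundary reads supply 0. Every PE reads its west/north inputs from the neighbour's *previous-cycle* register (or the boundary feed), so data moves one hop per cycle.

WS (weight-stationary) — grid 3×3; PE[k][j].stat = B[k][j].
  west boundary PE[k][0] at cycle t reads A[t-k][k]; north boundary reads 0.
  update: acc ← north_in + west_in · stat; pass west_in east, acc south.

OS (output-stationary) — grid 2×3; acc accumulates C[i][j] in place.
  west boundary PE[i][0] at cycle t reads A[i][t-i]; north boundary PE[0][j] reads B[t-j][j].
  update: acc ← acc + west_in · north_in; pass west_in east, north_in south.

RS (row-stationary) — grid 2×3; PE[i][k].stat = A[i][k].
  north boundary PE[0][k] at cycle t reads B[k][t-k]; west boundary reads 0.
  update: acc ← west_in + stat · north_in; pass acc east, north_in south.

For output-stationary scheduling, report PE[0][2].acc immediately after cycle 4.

OS on a 2×3 grid — tracing PE[0][2] and its feeders:
  after 0 — PE[0][1] acc=0, pass-E 0, pass-S 0
  after 0 — PE[0][2] acc=0, pass-E 0, pass-S 0
  after 1 — PE[0][1] acc=6, pass-E 1, pass-S 6
  after 1 — PE[0][2] acc=0, pass-E 0, pass-S 0
  after 2 — PE[0][1] acc=24, pass-E 6, pass-S 3
  after 2 — PE[0][2] acc=3, pass-E 1, pass-S 3
  after 3 — PE[0][1] acc=56, pass-E 8, pass-S 4
  after 3 — PE[0][2] acc=27, pass-E 6, pass-S 4
  after 4 — PE[0][1] acc=56, pass-E 0, pass-S 0
  after 4 — PE[0][2] acc=67, pass-E 8, pass-S 5

PE[0][2].acc = 67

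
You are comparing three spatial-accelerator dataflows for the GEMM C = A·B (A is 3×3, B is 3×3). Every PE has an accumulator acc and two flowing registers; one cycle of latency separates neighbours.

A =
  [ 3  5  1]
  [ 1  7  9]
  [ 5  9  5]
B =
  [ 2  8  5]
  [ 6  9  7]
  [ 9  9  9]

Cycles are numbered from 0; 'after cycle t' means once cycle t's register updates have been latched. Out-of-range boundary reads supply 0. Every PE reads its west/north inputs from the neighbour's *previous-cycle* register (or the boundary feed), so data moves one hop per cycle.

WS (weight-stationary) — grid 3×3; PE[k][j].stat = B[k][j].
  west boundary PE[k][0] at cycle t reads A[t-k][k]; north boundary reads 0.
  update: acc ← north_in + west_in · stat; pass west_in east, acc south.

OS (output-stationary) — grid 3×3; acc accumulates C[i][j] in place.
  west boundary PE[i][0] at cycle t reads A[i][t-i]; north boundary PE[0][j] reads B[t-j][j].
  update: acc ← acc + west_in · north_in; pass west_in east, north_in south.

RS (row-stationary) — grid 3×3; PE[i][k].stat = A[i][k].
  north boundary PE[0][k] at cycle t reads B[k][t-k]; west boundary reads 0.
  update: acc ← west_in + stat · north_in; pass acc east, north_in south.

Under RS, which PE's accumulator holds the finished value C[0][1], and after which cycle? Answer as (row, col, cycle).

Under RS, C[0][1] lands at PE[0][2]:
  c0 r0c2: 0 / 0 / 0
  c1 r0c2: 0 / 0 / 0
  c2 r0c2: 45 / 45 / 9
  c3 r0c2: 78 / 78 / 9

(row, col, cycle) = (0, 2, 3)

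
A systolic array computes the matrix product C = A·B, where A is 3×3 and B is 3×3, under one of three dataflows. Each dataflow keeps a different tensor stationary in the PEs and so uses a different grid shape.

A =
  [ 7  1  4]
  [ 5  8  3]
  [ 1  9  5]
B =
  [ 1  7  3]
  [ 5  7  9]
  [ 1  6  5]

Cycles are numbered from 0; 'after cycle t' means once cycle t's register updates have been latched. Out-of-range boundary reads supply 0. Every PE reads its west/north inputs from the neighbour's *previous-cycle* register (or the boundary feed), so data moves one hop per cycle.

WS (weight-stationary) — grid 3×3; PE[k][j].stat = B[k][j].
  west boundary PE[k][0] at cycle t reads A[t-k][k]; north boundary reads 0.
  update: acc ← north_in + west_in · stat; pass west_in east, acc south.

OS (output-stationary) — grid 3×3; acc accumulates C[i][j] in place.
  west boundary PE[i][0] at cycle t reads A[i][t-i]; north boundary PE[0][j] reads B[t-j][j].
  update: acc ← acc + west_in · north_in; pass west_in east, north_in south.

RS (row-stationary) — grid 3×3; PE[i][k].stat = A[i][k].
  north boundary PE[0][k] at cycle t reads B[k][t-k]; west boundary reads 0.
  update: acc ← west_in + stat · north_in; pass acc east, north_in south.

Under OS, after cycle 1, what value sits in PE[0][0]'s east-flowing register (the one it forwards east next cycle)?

register = 1

OS (3×3). Following PE[0][0] plus its west/north inputs:
  [0] (0,0) acc=7 (h:7 v:1)
  [1] (0,0) acc=12 (h:1 v:5)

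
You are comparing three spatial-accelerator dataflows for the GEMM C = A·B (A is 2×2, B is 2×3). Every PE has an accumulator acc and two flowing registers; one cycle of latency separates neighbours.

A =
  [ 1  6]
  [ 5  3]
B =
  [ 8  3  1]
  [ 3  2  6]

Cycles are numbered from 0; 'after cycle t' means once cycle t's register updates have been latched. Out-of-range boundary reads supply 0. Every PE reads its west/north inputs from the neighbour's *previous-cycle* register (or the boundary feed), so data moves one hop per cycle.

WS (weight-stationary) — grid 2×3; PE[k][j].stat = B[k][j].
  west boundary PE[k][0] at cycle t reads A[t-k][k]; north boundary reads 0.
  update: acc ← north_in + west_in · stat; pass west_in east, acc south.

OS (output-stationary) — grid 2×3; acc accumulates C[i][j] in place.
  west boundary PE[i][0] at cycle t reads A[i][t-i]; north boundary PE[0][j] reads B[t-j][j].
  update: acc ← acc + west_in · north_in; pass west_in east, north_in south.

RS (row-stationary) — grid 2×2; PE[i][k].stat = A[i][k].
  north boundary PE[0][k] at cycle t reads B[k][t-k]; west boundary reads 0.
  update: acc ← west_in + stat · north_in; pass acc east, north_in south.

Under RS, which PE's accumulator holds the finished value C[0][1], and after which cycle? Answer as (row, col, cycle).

(row, col, cycle) = (0, 1, 2)

RS: C[0][1] accumulates in PE[0][1]:
  @0  [0,1]  acc 0  |  →0  ↓0
  @1  [0,1]  acc 26  |  →26  ↓3
  @2  [0,1]  acc 15  |  →15  ↓2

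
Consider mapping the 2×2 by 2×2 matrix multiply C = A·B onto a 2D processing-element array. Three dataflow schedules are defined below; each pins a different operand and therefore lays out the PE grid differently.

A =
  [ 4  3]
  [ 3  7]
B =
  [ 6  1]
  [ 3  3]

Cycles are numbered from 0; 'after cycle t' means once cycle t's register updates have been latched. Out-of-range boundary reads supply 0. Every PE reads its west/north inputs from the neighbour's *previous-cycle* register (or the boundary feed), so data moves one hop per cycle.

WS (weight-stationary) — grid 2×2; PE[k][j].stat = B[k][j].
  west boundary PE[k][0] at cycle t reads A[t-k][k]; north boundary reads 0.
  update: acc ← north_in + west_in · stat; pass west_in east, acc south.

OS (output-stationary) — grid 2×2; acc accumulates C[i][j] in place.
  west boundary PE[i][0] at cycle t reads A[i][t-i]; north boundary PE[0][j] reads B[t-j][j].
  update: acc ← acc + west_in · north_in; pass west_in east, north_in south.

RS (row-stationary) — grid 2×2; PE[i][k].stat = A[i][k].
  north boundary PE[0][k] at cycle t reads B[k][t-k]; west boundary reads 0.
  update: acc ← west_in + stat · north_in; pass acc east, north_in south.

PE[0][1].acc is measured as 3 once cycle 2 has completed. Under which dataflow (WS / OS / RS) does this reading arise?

WS (2×2 grid), PE[0][1]:
  after 0 — PE[0][1] acc=0, pass-E 0, pass-S 0
  after 1 — PE[0][1] acc=4, pass-E 4, pass-S 4
  after 2 — PE[0][1] acc=3, pass-E 3, pass-S 3
OS (2×2 grid), PE[0][1]:
  after 0 — PE[0][1] acc=0, pass-E 0, pass-S 0
  after 1 — PE[0][1] acc=4, pass-E 4, pass-S 1
  after 2 — PE[0][1] acc=13, pass-E 3, pass-S 3
RS (2×2 grid), PE[0][1]:
  after 0 — PE[0][1] acc=0, pass-E 0, pass-S 0
  after 1 — PE[0][1] acc=33, pass-E 33, pass-S 3
  after 2 — PE[0][1] acc=13, pass-E 13, pass-S 3

dataflow = WS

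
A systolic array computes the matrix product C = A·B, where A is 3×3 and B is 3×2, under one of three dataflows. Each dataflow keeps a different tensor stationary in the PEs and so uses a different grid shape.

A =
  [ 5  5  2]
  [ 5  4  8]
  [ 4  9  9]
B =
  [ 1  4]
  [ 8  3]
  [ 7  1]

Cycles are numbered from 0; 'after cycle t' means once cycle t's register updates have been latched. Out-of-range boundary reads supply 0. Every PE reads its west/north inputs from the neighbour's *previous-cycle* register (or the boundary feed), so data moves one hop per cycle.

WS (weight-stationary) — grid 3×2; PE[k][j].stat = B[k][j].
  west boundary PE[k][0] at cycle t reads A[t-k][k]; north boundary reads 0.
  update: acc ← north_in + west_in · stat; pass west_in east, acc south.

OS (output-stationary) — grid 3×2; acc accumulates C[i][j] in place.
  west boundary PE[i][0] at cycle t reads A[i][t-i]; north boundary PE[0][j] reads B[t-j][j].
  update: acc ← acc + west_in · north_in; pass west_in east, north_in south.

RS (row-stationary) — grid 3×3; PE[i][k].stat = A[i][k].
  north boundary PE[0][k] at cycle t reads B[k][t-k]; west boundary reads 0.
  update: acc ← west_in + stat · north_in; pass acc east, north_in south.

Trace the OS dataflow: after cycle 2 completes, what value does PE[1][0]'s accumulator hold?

Tracing OS — 3×2 array, target PE[1][0]:
  after 0 — PE[0][0] acc=5, pass-E 5, pass-S 1
  after 0 — PE[1][0] acc=0, pass-E 0, pass-S 0
  after 1 — PE[0][0] acc=45, pass-E 5, pass-S 8
  after 1 — PE[1][0] acc=5, pass-E 5, pass-S 1
  after 2 — PE[0][0] acc=59, pass-E 2, pass-S 7
  after 2 — PE[1][0] acc=37, pass-E 4, pass-S 8

PE[1][0].acc = 37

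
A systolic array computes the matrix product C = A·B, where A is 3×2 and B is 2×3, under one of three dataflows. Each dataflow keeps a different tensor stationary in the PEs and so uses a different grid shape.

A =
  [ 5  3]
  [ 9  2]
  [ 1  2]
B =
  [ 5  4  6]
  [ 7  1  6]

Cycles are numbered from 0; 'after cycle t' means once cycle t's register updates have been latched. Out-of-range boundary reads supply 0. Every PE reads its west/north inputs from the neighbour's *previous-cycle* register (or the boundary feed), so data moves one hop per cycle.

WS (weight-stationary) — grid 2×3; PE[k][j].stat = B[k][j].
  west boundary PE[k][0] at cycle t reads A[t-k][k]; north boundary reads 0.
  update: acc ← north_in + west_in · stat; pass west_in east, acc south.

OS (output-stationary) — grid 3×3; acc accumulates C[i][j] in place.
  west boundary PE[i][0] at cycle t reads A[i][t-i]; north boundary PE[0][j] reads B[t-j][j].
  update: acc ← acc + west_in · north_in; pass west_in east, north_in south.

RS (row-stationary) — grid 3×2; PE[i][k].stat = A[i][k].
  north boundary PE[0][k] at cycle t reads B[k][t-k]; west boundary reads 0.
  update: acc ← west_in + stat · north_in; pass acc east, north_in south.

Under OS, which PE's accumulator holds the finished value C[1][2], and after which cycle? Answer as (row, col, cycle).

Under OS, C[1][2] lands at PE[1][2]:
  @0  [1,2]  acc 0  |  →0  ↓0
  @1  [1,2]  acc 0  |  →0  ↓0
  @2  [1,2]  acc 0  |  →0  ↓0
  @3  [1,2]  acc 54  |  →9  ↓6
  @4  [1,2]  acc 66  |  →2  ↓6

(row, col, cycle) = (1, 2, 4)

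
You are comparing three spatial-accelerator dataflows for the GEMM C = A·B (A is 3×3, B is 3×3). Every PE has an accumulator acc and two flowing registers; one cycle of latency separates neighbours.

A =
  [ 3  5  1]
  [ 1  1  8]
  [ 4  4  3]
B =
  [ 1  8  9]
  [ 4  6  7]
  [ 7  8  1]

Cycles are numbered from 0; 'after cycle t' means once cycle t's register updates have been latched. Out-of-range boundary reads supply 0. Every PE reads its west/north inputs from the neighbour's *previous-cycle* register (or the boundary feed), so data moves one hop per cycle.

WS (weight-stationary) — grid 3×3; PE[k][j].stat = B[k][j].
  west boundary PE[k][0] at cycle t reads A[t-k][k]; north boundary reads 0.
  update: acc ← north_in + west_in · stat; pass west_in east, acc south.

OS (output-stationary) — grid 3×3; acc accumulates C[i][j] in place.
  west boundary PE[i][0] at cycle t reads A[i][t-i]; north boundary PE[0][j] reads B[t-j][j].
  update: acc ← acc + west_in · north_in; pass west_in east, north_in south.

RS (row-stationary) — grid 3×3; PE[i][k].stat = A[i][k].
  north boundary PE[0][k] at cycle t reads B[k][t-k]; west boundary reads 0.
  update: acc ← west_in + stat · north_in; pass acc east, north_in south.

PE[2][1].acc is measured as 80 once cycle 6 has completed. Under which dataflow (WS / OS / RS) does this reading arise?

dataflow = OS

Under WS (3×3), PE[2][1]:
  0: (2,1).acc=0  regs=<0,0>
  1: (2,1).acc=0  regs=<0,0>
  2: (2,1).acc=0  regs=<0,0>
  3: (2,1).acc=62  regs=<1,62>
  4: (2,1).acc=78  regs=<8,78>
  5: (2,1).acc=80  regs=<3,80>
  6: (2,1).acc=0  regs=<0,0>
Under OS (3×3), PE[2][1]:
  0: (2,1).acc=0  regs=<0,0>
  1: (2,1).acc=0  regs=<0,0>
  2: (2,1).acc=0  regs=<0,0>
  3: (2,1).acc=32  regs=<4,8>
  4: (2,1).acc=56  regs=<4,6>
  5: (2,1).acc=80  regs=<3,8>
  6: (2,1).acc=80  regs=<0,0>
Under RS (3×3), PE[2][1]:
  0: (2,1).acc=0  regs=<0,0>
  1: (2,1).acc=0  regs=<0,0>
  2: (2,1).acc=0  regs=<0,0>
  3: (2,1).acc=20  regs=<20,4>
  4: (2,1).acc=56  regs=<56,6>
  5: (2,1).acc=64  regs=<64,7>
  6: (2,1).acc=0  regs=<0,0>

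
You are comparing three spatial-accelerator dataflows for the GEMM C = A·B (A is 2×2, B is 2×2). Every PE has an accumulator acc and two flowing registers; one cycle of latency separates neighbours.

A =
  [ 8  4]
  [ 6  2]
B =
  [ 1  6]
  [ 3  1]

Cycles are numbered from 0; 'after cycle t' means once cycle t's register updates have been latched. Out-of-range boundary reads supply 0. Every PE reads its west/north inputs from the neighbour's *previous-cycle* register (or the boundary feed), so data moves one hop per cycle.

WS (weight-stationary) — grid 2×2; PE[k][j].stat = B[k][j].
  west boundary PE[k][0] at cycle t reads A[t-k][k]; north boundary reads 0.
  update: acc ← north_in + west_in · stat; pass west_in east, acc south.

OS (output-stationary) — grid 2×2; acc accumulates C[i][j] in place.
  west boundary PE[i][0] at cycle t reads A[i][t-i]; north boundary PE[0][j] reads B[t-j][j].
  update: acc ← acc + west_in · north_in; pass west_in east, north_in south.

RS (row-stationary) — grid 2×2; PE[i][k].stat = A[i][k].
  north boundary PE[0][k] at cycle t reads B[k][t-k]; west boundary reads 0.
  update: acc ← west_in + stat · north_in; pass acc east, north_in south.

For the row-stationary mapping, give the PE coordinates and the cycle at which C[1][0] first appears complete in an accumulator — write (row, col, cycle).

RS: C[1][0] accumulates in PE[1][1]:
  0: (1,1).acc=0  regs=<0,0>
  1: (1,1).acc=0  regs=<0,0>
  2: (1,1).acc=12  regs=<12,3>

(row, col, cycle) = (1, 1, 2)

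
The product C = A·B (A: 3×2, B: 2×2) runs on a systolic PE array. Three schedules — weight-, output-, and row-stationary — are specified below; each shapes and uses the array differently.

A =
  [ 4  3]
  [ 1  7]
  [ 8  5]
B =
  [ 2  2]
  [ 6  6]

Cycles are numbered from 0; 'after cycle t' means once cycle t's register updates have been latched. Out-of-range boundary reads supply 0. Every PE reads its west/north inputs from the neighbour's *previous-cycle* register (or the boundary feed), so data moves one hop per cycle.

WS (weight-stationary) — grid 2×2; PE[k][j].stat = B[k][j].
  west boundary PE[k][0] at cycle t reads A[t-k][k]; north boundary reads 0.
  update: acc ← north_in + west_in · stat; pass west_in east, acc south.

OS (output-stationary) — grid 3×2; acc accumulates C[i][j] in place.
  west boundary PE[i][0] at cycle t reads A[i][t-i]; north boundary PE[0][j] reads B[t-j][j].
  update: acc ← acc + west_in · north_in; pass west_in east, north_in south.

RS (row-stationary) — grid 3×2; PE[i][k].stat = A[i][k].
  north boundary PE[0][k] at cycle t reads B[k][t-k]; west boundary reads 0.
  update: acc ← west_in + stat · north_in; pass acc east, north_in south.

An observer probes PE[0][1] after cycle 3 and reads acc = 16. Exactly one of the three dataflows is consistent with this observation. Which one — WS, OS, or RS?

WS (2×2 grid), PE[0][1]:
  cycle 0: PE[0][1] → acc 0, east 0, south 0
  cycle 1: PE[0][1] → acc 8, east 4, south 8
  cycle 2: PE[0][1] → acc 2, east 1, south 2
  cycle 3: PE[0][1] → acc 16, east 8, south 16
OS (3×2 grid), PE[0][1]:
  cycle 0: PE[0][1] → acc 0, east 0, south 0
  cycle 1: PE[0][1] → acc 8, east 4, south 2
  cycle 2: PE[0][1] → acc 26, east 3, south 6
  cycle 3: PE[0][1] → acc 26, east 0, south 0
RS (3×2 grid), PE[0][1]:
  cycle 0: PE[0][1] → acc 0, east 0, south 0
  cycle 1: PE[0][1] → acc 26, east 26, south 6
  cycle 2: PE[0][1] → acc 26, east 26, south 6
  cycle 3: PE[0][1] → acc 0, east 0, south 0

dataflow = WS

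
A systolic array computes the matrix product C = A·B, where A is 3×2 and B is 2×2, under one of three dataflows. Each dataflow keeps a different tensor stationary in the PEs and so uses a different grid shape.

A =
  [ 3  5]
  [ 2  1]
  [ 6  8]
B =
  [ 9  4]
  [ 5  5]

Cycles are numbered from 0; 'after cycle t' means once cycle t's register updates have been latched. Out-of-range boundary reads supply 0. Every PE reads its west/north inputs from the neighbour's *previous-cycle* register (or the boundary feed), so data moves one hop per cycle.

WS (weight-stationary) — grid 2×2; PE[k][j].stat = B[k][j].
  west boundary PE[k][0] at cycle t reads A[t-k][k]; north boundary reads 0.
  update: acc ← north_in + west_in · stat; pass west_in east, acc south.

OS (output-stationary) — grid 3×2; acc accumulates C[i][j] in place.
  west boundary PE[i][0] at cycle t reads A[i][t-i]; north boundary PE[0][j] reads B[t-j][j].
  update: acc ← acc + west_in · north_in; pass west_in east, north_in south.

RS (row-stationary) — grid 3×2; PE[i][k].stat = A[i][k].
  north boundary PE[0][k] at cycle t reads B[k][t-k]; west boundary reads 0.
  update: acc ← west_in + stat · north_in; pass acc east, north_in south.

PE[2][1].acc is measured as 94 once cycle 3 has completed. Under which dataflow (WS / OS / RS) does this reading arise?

dataflow = RS

WS (2×2): PE[2][1] does not exist.
OS (3×2 grid), PE[2][1]:
  after 0 — PE[2][1] acc=0, pass-E 0, pass-S 0
  after 1 — PE[2][1] acc=0, pass-E 0, pass-S 0
  after 2 — PE[2][1] acc=0, pass-E 0, pass-S 0
  after 3 — PE[2][1] acc=24, pass-E 6, pass-S 4
RS (3×2 grid), PE[2][1]:
  after 0 — PE[2][1] acc=0, pass-E 0, pass-S 0
  after 1 — PE[2][1] acc=0, pass-E 0, pass-S 0
  after 2 — PE[2][1] acc=0, pass-E 0, pass-S 0
  after 3 — PE[2][1] acc=94, pass-E 94, pass-S 5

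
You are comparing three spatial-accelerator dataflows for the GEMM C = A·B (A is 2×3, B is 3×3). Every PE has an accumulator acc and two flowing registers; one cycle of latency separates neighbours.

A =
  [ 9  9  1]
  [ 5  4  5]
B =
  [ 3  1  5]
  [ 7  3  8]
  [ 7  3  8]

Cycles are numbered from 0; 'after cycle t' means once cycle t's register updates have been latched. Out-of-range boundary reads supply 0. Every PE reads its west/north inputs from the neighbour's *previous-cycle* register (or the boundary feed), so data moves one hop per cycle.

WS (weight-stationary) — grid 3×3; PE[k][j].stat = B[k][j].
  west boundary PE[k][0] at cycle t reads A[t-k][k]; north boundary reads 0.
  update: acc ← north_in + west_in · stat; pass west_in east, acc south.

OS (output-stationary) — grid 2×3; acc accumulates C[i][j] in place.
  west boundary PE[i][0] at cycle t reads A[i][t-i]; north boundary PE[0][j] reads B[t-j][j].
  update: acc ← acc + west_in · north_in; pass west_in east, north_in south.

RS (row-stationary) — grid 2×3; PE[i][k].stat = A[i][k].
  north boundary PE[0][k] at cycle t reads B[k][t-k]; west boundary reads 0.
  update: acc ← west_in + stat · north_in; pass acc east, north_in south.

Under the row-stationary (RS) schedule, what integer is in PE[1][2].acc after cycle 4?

RS on a 2×3 grid — tracing PE[1][2] and its feeders:
  t=0 PE[0][2]: acc=0 h=0 v=0
  t=0 PE[1][1]: acc=0 h=0 v=0
  t=0 PE[1][2]: acc=0 h=0 v=0
  t=1 PE[0][2]: acc=0 h=0 v=0
  t=1 PE[1][1]: acc=0 h=0 v=0
  t=1 PE[1][2]: acc=0 h=0 v=0
  t=2 PE[0][2]: acc=97 h=97 v=7
  t=2 PE[1][1]: acc=43 h=43 v=7
  t=2 PE[1][2]: acc=0 h=0 v=0
  t=3 PE[0][2]: acc=39 h=39 v=3
  t=3 PE[1][1]: acc=17 h=17 v=3
  t=3 PE[1][2]: acc=78 h=78 v=7
  t=4 PE[0][2]: acc=125 h=125 v=8
  t=4 PE[1][1]: acc=57 h=57 v=8
  t=4 PE[1][2]: acc=32 h=32 v=3

PE[1][2].acc = 32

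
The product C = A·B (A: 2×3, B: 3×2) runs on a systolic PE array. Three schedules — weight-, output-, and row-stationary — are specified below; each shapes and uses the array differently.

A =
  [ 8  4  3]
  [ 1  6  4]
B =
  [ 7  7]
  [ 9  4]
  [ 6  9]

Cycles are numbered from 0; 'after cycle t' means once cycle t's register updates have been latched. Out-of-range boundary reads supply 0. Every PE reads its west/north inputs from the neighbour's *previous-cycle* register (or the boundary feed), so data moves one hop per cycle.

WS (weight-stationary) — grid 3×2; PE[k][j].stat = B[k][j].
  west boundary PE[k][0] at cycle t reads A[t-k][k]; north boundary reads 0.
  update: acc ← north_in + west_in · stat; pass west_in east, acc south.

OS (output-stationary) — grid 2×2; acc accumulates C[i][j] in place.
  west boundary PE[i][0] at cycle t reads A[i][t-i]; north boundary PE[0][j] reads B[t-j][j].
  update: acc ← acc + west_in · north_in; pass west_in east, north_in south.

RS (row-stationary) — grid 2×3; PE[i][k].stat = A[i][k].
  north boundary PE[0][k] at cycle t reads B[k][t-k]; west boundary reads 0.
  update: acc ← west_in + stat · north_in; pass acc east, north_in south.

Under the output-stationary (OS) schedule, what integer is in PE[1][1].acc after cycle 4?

OS 2×2: PE[1][1] cycle-by-cycle (with neighbour feeds):
  step 0 · PE0,1: acc=0; fwd→0 fwd↓0
  step 0 · PE1,0: acc=0; fwd→0 fwd↓0
  step 0 · PE1,1: acc=0; fwd→0 fwd↓0
  step 1 · PE0,1: acc=56; fwd→8 fwd↓7
  step 1 · PE1,0: acc=7; fwd→1 fwd↓7
  step 1 · PE1,1: acc=0; fwd→0 fwd↓0
  step 2 · PE0,1: acc=72; fwd→4 fwd↓4
  step 2 · PE1,0: acc=61; fwd→6 fwd↓9
  step 2 · PE1,1: acc=7; fwd→1 fwd↓7
  step 3 · PE0,1: acc=99; fwd→3 fwd↓9
  step 3 · PE1,0: acc=85; fwd→4 fwd↓6
  step 3 · PE1,1: acc=31; fwd→6 fwd↓4
  step 4 · PE0,1: acc=99; fwd→0 fwd↓0
  step 4 · PE1,0: acc=85; fwd→0 fwd↓0
  step 4 · PE1,1: acc=67; fwd→4 fwd↓9

PE[1][1].acc = 67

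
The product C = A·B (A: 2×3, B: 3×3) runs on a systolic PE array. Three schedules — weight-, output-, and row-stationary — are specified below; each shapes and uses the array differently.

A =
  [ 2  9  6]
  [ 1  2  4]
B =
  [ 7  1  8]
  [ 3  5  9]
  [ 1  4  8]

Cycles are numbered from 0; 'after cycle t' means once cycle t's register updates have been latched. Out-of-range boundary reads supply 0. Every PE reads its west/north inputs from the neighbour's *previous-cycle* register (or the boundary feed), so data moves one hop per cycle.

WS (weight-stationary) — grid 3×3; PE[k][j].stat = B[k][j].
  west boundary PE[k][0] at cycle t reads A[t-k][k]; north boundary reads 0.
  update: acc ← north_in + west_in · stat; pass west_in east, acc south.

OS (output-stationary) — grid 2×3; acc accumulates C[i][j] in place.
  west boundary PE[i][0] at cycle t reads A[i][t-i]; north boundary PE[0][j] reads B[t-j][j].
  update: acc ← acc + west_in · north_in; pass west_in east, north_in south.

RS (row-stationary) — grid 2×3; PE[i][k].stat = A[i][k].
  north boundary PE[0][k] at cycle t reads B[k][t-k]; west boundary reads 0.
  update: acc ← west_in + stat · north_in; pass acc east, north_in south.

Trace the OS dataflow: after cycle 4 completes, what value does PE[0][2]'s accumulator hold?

OS 2×3: PE[0][2] cycle-by-cycle (with neighbour feeds):
  t=0 PE[0][1]: acc=0 h=0 v=0
  t=0 PE[0][2]: acc=0 h=0 v=0
  t=1 PE[0][1]: acc=2 h=2 v=1
  t=1 PE[0][2]: acc=0 h=0 v=0
  t=2 PE[0][1]: acc=47 h=9 v=5
  t=2 PE[0][2]: acc=16 h=2 v=8
  t=3 PE[0][1]: acc=71 h=6 v=4
  t=3 PE[0][2]: acc=97 h=9 v=9
  t=4 PE[0][1]: acc=71 h=0 v=0
  t=4 PE[0][2]: acc=145 h=6 v=8

PE[0][2].acc = 145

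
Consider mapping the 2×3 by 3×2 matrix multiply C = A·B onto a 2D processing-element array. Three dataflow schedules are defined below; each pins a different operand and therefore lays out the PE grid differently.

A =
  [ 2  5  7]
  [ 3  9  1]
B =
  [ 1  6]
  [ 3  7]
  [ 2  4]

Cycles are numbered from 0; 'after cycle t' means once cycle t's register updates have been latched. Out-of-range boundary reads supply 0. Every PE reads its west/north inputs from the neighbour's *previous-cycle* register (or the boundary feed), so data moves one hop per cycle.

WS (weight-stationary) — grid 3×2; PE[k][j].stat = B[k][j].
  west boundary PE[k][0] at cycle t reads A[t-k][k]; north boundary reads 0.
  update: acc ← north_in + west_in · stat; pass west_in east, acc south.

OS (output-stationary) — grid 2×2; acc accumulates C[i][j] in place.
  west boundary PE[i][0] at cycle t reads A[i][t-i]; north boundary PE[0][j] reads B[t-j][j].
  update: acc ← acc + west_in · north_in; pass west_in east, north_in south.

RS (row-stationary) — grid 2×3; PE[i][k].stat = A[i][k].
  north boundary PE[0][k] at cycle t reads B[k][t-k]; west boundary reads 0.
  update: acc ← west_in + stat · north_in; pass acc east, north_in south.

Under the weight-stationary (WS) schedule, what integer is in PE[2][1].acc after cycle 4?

PE[2][1].acc = 85

WS 3×2: PE[2][1] cycle-by-cycle (with neighbour feeds):
  0: (1,1).acc=0  regs=<0,0>
  0: (2,0).acc=0  regs=<0,0>
  0: (2,1).acc=0  regs=<0,0>
  1: (1,1).acc=0  regs=<0,0>
  1: (2,0).acc=0  regs=<0,0>
  1: (2,1).acc=0  regs=<0,0>
  2: (1,1).acc=47  regs=<5,47>
  2: (2,0).acc=31  regs=<7,31>
  2: (2,1).acc=0  regs=<0,0>
  3: (1,1).acc=81  regs=<9,81>
  3: (2,0).acc=32  regs=<1,32>
  3: (2,1).acc=75  regs=<7,75>
  4: (1,1).acc=0  regs=<0,0>
  4: (2,0).acc=0  regs=<0,0>
  4: (2,1).acc=85  regs=<1,85>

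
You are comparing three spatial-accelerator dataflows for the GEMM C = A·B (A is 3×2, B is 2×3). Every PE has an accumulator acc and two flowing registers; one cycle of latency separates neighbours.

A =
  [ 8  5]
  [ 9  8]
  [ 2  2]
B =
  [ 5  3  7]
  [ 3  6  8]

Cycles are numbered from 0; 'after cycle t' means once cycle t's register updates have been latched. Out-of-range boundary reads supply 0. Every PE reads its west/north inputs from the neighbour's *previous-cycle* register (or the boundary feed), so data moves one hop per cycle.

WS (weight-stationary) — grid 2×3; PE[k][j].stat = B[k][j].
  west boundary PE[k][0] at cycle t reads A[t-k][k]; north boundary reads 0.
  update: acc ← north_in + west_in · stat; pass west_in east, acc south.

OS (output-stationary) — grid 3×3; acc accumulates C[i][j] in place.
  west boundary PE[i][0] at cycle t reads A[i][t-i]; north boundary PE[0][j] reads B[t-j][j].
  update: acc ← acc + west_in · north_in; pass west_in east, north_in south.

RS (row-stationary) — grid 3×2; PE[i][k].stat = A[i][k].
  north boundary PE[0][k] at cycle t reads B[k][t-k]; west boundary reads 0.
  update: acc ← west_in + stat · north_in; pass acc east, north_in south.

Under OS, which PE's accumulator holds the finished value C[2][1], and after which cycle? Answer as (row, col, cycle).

(row, col, cycle) = (2, 1, 4)

OS — PE[2][1] is where C[2][1] collects:
  @0  [2,1]  acc 0  |  →0  ↓0
  @1  [2,1]  acc 0  |  →0  ↓0
  @2  [2,1]  acc 0  |  →0  ↓0
  @3  [2,1]  acc 6  |  →2  ↓3
  @4  [2,1]  acc 18  |  →2  ↓6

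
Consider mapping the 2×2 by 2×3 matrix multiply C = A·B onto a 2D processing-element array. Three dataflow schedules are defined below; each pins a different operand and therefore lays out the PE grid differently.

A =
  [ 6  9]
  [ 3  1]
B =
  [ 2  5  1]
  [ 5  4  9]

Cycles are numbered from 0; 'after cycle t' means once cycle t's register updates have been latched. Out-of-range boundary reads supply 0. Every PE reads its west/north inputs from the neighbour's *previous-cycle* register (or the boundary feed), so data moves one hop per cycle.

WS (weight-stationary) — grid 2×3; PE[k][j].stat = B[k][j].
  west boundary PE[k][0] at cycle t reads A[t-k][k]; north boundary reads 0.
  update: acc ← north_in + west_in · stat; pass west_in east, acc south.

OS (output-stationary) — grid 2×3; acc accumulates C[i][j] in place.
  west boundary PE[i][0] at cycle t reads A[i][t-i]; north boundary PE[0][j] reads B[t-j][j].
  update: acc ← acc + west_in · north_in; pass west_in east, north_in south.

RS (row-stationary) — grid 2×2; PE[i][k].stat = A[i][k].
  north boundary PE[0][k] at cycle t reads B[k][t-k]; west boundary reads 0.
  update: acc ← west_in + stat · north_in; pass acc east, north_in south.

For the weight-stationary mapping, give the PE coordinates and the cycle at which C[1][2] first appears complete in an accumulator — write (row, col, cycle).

WS — PE[1][2] is where C[1][2] collects:
  @0  [1,2]  acc 0  |  →0  ↓0
  @1  [1,2]  acc 0  |  →0  ↓0
  @2  [1,2]  acc 0  |  →0  ↓0
  @3  [1,2]  acc 87  |  →9  ↓87
  @4  [1,2]  acc 12  |  →1  ↓12

(row, col, cycle) = (1, 2, 4)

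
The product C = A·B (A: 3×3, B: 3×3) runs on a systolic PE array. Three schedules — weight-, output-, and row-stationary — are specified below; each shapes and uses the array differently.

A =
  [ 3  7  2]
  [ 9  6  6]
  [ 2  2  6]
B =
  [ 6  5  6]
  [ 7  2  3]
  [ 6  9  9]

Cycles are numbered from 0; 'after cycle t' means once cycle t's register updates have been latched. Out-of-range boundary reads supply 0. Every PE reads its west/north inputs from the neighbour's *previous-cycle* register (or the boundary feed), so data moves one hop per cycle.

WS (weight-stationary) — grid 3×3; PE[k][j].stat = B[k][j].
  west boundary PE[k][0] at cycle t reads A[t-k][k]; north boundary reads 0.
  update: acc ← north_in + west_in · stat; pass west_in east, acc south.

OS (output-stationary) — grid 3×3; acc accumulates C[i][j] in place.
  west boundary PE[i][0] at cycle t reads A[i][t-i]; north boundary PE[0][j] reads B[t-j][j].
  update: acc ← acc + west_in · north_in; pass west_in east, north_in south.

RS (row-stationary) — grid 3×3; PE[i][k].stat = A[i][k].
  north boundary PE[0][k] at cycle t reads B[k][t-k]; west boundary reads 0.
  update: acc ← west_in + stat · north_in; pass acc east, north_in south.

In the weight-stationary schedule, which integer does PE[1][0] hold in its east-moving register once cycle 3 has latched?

register = 2

WS 3×3: PE[1][0] cycle-by-cycle (with neighbour feeds):
  @0  [0,0]  acc 18  |  →3  ↓18
  @0  [1,0]  acc 0  |  →0  ↓0
  @1  [0,0]  acc 54  |  →9  ↓54
  @1  [1,0]  acc 67  |  →7  ↓67
  @2  [0,0]  acc 12  |  →2  ↓12
  @2  [1,0]  acc 96  |  →6  ↓96
  @3  [0,0]  acc 0  |  →0  ↓0
  @3  [1,0]  acc 26  |  →2  ↓26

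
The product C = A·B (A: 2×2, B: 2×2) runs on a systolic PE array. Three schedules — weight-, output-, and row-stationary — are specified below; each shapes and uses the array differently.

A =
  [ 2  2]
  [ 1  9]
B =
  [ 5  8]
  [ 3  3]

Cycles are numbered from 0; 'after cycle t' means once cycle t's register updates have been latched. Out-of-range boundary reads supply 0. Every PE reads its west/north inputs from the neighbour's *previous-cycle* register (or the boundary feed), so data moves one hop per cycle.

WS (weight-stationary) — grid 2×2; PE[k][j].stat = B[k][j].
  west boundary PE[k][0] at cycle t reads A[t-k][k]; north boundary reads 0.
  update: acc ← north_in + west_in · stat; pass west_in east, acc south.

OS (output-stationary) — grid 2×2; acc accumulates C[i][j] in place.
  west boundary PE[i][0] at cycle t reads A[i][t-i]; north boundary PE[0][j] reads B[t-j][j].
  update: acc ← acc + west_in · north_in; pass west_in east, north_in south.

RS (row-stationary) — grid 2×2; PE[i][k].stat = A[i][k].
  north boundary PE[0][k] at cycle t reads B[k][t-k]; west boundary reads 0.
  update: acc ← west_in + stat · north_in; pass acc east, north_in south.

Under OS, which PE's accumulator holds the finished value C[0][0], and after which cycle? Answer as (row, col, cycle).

OS — PE[0][0] is where C[0][0] collects:
  [0] (0,0) acc=10 (h:2 v:5)
  [1] (0,0) acc=16 (h:2 v:3)

(row, col, cycle) = (0, 0, 1)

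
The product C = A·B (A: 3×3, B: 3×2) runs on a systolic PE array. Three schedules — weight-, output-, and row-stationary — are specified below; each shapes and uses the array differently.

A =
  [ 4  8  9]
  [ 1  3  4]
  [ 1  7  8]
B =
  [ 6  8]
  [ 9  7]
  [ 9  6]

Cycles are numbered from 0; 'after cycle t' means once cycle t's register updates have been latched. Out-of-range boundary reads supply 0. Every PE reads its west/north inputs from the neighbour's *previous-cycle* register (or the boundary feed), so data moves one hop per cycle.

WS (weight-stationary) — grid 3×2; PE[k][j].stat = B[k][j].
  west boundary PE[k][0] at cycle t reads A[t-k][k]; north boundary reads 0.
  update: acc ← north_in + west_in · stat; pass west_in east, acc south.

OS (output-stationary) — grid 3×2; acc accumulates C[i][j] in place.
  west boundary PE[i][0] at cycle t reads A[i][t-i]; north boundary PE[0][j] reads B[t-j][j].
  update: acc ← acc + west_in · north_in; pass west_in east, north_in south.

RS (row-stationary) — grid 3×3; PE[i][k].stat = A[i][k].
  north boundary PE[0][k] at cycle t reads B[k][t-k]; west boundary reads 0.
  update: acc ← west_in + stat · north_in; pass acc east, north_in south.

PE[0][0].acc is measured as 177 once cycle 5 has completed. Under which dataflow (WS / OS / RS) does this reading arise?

WS [3×2] PE[0][0] across cycles:
  after 0 — PE[0][0] acc=24, pass-E 4, pass-S 24
  after 1 — PE[0][0] acc=6, pass-E 1, pass-S 6
  after 2 — PE[0][0] acc=6, pass-E 1, pass-S 6
  after 3 — PE[0][0] acc=0, pass-E 0, pass-S 0
  after 4 — PE[0][0] acc=0, pass-E 0, pass-S 0
  after 5 — PE[0][0] acc=0, pass-E 0, pass-S 0
OS [3×2] PE[0][0] across cycles:
  after 0 — PE[0][0] acc=24, pass-E 4, pass-S 6
  after 1 — PE[0][0] acc=96, pass-E 8, pass-S 9
  after 2 — PE[0][0] acc=177, pass-E 9, pass-S 9
  after 3 — PE[0][0] acc=177, pass-E 0, pass-S 0
  after 4 — PE[0][0] acc=177, pass-E 0, pass-S 0
  after 5 — PE[0][0] acc=177, pass-E 0, pass-S 0
RS [3×3] PE[0][0] across cycles:
  after 0 — PE[0][0] acc=24, pass-E 24, pass-S 6
  after 1 — PE[0][0] acc=32, pass-E 32, pass-S 8
  after 2 — PE[0][0] acc=0, pass-E 0, pass-S 0
  after 3 — PE[0][0] acc=0, pass-E 0, pass-S 0
  after 4 — PE[0][0] acc=0, pass-E 0, pass-S 0
  after 5 — PE[0][0] acc=0, pass-E 0, pass-S 0

dataflow = OS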